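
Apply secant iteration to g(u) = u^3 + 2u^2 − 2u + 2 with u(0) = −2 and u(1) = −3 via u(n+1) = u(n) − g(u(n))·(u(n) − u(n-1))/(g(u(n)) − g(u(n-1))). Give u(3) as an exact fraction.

g(−2) = 6, g(−3) = −1. u(2) = (−3) − (−1)·((−3) − (−2))/((−1) − 6) = −20/7.
g(−3) = −1, g(−20/7) = 246/343. u(3) = (−20/7) − (246/343)·((−20/7) − (−3))/((246/343) − (−1)) = −1718/589.

−1718/589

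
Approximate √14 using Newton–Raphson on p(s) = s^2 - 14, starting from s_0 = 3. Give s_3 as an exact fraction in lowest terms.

p'(s) = 2s.
p(3) = -5, p'(3) = 6, so s_1 = 3 - (-5)/6 = 23/6.
p(23/6) = 25/36, p'(23/6) = 23/3, so s_2 = (23/6) - (25/36)/(23/3) = 1033/276.
p(1033/276) = 625/76176, p'(1033/276) = 1033/138, so s_3 = (1033/276) - (625/76176)/(1033/138) = 2133553/570216.

2133553/570216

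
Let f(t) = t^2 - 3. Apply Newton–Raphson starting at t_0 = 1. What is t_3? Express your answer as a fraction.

f'(t) = 2t.
f(1) = -2, f'(1) = 2, so t_1 = 1 - (-2)/2 = 2.
f(2) = 1, f'(2) = 4, so t_2 = 2 - 1/4 = 7/4.
f(7/4) = 1/16, f'(7/4) = 7/2, so t_3 = (7/4) - (1/16)/(7/2) = 97/56.

97/56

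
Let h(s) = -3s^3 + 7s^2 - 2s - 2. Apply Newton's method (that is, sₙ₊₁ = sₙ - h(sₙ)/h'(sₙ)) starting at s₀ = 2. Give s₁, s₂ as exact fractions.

s₁ = 9/5, s₂ = 1289/745

h'(s) = -9s^2 + 14s - 2.
h(2) = -2, h'(2) = -10, so s₁ = 2 - (-2)/(-10) = 9/5.
h(9/5) = -52/125, h'(9/5) = -149/25, so s₂ = (9/5) - (-52/125)/(-149/25) = 1289/745.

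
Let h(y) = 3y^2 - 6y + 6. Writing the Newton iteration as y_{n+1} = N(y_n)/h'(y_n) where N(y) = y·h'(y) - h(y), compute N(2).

6

h'(y) = 6y - 6.
N(y) = y·h'(y) - h(y) = y·(6y - 6) - (3y^2 - 6y + 6) = 3y^2 - 6.
N(2) = 6.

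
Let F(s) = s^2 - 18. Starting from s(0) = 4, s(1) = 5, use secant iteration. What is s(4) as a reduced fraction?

F(4) = -2, F(5) = 7. s(2) = 5 - 7·(5 - 4)/(7 - (-2)) = 38/9.
F(5) = 7, F(38/9) = -14/81. s(3) = (38/9) - (-14/81)·((38/9) - 5)/((-14/81) - 7) = 352/83.
F(38/9) = -14/81, F(352/83) = -98/6889. s(4) = (352/83) - (-98/6889)·((352/83) - (38/9))/((-98/6889) - (-14/81)) = 13411/3161.

13411/3161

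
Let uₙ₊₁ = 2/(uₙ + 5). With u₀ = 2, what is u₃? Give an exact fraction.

u₁ = 2/(2 + 5) = 2/7.
u₂ = 2/(2/7 + 5) = 14/37.
u₃ = 2/(14/37 + 5) = 74/199.

74/199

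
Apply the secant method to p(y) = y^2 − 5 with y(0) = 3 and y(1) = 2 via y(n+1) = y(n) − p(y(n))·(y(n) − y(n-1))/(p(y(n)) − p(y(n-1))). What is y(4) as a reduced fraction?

p(3) = 4, p(2) = −1. y(2) = 2 − (−1)·(2 − 3)/((−1) − 4) = 11/5.
p(2) = −1, p(11/5) = −4/25. y(3) = (11/5) − (−4/25)·((11/5) − 2)/((−4/25) − (−1)) = 47/21.
p(11/5) = −4/25, p(47/21) = 4/441. y(4) = (47/21) − (4/441)·((47/21) − (11/5))/((4/441) − (−4/25)) = 521/233.

521/233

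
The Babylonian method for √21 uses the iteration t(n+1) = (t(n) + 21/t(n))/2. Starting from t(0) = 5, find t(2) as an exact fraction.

527/115

t(1) = (5 + 21/5)/2 = 23/5.
t(2) = (23/5 + 21/(23/5))/2 = 527/115.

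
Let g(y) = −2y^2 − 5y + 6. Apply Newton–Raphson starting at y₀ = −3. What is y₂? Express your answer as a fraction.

−1446/427

g'(y) = −4y − 5.
g(−3) = 3, g'(−3) = 7, so y₁ = (−3) − 3/7 = −24/7.
g(−24/7) = −18/49, g'(−24/7) = 61/7, so y₂ = (−24/7) − (−18/49)/(61/7) = −1446/427.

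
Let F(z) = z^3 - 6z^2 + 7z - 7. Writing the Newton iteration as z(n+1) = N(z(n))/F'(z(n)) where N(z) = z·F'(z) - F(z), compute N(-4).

-217

F'(z) = 3z^2 - 12z + 7.
N(z) = z·F'(z) - F(z) = z·(3z^2 - 12z + 7) - (z^3 - 6z^2 + 7z - 7) = 2z^3 - 6z^2 + 7.
N(-4) = -217.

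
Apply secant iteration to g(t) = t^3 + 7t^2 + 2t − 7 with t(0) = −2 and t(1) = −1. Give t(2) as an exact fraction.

−5/4

g(−2) = 9, g(−1) = −3. t(2) = (−1) − (−3)·((−1) − (−2))/((−3) − 9) = −5/4.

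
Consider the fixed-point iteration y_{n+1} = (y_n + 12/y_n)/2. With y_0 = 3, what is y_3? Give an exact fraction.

18817/5432

y_1 = (3 + 12/3)/2 = 7/2.
y_2 = (7/2 + 12/(7/2))/2 = 97/28.
y_3 = (97/28 + 12/(97/28))/2 = 18817/5432.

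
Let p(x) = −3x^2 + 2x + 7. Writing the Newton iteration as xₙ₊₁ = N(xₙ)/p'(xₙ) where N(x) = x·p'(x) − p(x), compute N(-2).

p'(x) = −6x + 2.
N(x) = x·p'(x) − p(x) = x·(−6x + 2) − (−3x^2 + 2x + 7) = −3x^2 − 7.
N(-2) = −19.

−19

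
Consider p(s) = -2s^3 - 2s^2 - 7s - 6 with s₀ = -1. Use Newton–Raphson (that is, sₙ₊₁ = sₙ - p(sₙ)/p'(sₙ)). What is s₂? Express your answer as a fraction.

-310/351

p'(s) = -6s^2 - 4s - 7.
p(-1) = 1, p'(-1) = -9, so s₁ = (-1) - 1/(-9) = -8/9.
p(-8/9) = 34/729, p'(-8/9) = -221/27, so s₂ = (-8/9) - (34/729)/(-221/27) = -310/351.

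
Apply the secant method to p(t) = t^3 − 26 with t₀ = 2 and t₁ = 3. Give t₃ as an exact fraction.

p(2) = −18, p(3) = 1. t₂ = 3 − 1·(3 − 2)/(1 − (−18)) = 56/19.
p(3) = 1, p(56/19) = −2718/6859. t₃ = (56/19) − (−2718/6859)·((56/19) − 3)/((−2718/6859) − 1) = 28370/9577.

28370/9577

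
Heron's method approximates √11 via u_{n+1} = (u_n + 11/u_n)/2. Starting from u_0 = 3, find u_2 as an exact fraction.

u_1 = (3 + 11/3)/2 = 10/3.
u_2 = (10/3 + 11/(10/3))/2 = 199/60.

199/60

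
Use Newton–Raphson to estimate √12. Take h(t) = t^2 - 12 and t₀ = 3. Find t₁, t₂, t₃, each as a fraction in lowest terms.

t₁ = 7/2, t₂ = 97/28, t₃ = 18817/5432

h'(t) = 2t.
h(3) = -3, h'(3) = 6, so t₁ = 3 - (-3)/6 = 7/2.
h(7/2) = 1/4, h'(7/2) = 7, so t₂ = (7/2) - (1/4)/7 = 97/28.
h(97/28) = 1/784, h'(97/28) = 97/14, so t₃ = (97/28) - (1/784)/(97/14) = 18817/5432.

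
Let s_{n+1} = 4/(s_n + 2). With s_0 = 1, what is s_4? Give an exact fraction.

16/13

s_1 = 4/(1 + 2) = 4/3.
s_2 = 4/(4/3 + 2) = 6/5.
s_3 = 4/(6/5 + 2) = 5/4.
s_4 = 4/(5/4 + 2) = 16/13.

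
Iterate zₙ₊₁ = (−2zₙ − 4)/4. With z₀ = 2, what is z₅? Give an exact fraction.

z₁ = (−2·2 − 4)/4 = −2.
z₂ = (−2·(−2) − 4)/4 = 0.
z₃ = (−2·0 − 4)/4 = −1.
z₄ = (−2·(−1) − 4)/4 = −1/2.
z₅ = (−2·(−1/2) − 4)/4 = −3/4.

−3/4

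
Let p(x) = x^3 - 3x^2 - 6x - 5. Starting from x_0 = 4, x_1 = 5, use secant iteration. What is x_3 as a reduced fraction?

39015/8587

p(4) = -13, p(5) = 15. x_2 = 5 - 15·(5 - 4)/(15 - (-13)) = 125/28.
p(5) = 15, p(125/28) = -57135/21952. x_3 = (125/28) - (-57135/21952)·((125/28) - 5)/((-57135/21952) - 15) = 39015/8587.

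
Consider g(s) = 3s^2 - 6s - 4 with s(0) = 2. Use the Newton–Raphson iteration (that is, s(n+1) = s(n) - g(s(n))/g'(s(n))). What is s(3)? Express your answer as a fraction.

872/345

g'(s) = 6s - 6.
g(2) = -4, g'(2) = 6, so s(1) = 2 - (-4)/6 = 8/3.
g(8/3) = 4/3, g'(8/3) = 10, so s(2) = (8/3) - (4/3)/10 = 38/15.
g(38/15) = 4/75, g'(38/15) = 46/5, so s(3) = (38/15) - (4/75)/(46/5) = 872/345.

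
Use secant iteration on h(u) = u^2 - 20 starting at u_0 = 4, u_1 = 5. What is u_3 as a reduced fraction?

h(4) = -4, h(5) = 5. u_2 = 5 - 5·(5 - 4)/(5 - (-4)) = 40/9.
h(5) = 5, h(40/9) = -20/81. u_3 = (40/9) - (-20/81)·((40/9) - 5)/((-20/81) - 5) = 76/17.

76/17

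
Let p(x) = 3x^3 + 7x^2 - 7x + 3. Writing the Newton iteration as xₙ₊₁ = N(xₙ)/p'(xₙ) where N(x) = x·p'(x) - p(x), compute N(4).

493

p'(x) = 9x^2 + 14x - 7.
N(x) = x·p'(x) - p(x) = x·(9x^2 + 14x - 7) - (3x^3 + 7x^2 - 7x + 3) = 6x^3 + 7x^2 - 3.
N(4) = 493.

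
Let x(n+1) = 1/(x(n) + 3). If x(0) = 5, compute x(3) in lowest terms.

x(1) = 1/(5 + 3) = 1/8.
x(2) = 1/(1/8 + 3) = 8/25.
x(3) = 1/(8/25 + 3) = 25/83.

25/83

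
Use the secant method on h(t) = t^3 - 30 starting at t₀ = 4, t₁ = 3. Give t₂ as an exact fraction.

114/37

h(4) = 34, h(3) = -3. t₂ = 3 - (-3)·(3 - 4)/((-3) - 34) = 114/37.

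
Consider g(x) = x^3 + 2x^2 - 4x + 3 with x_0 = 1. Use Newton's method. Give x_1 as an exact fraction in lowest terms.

1/3

g'(x) = 3x^2 + 4x - 4.
g(1) = 2, g'(1) = 3, so x_1 = 1 - 2/3 = 1/3.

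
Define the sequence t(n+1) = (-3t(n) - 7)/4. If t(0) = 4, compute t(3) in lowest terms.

t(1) = (-3·4 - 7)/4 = -19/4.
t(2) = (-3·(-19/4) - 7)/4 = 29/16.
t(3) = (-3·(29/16) - 7)/4 = -199/64.

-199/64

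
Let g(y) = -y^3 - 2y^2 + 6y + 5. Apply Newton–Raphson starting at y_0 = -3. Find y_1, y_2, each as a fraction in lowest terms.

y_1 = -31/9, y_2 = -38639/11529

g'(y) = -3y^2 - 4y + 6.
g(-3) = -4, g'(-3) = -9, so y_1 = (-3) - (-4)/(-9) = -31/9.
g(-31/9) = 1072/729, g'(-31/9) = -427/27, so y_2 = (-31/9) - (1072/729)/(-427/27) = -38639/11529.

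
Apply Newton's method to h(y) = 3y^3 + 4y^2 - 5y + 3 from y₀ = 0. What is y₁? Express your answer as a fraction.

h'(y) = 9y^2 + 8y - 5.
h(0) = 3, h'(0) = -5, so y₁ = 0 - 3/(-5) = 3/5.

3/5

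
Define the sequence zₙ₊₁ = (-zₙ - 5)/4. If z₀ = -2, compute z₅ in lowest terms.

-1023/1024

z₁ = (-(-2) - 5)/4 = -3/4.
z₂ = (-(-3/4) - 5)/4 = -17/16.
z₃ = (-(-17/16) - 5)/4 = -63/64.
z₄ = (-(-63/64) - 5)/4 = -257/256.
z₅ = (-(-257/256) - 5)/4 = -1023/1024.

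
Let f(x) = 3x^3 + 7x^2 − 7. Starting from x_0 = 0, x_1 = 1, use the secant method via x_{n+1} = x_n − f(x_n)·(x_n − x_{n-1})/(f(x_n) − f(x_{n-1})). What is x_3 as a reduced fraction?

f(0) = −7, f(1) = 3. x_2 = 1 − 3·(1 − 0)/(3 − (−7)) = 7/10.
f(1) = 3, f(7/10) = −2541/1000. x_3 = (7/10) − (−2541/1000)·((7/10) − 1)/((−2541/1000) − 3) = 1547/1847.

1547/1847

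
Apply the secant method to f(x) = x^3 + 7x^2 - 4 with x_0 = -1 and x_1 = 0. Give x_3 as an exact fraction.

-18/19

f(-1) = 2, f(0) = -4. x_2 = 0 - (-4)·(0 - (-1))/((-4) - 2) = -2/3.
f(0) = -4, f(-2/3) = -32/27. x_3 = (-2/3) - (-32/27)·((-2/3) - 0)/((-32/27) - (-4)) = -18/19.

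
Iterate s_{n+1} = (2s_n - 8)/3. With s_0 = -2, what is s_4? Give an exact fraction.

s_1 = (2·(-2) - 8)/3 = -4.
s_2 = (2·(-4) - 8)/3 = -16/3.
s_3 = (2·(-16/3) - 8)/3 = -56/9.
s_4 = (2·(-56/9) - 8)/3 = -184/27.

-184/27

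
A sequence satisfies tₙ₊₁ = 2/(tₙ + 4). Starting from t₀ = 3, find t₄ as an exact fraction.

t₁ = 2/(3 + 4) = 2/7.
t₂ = 2/(2/7 + 4) = 7/15.
t₃ = 2/(7/15 + 4) = 30/67.
t₄ = 2/(30/67 + 4) = 67/149.

67/149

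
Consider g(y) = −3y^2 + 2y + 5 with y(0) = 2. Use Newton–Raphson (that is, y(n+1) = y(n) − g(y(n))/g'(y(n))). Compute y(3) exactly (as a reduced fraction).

8968067/5380840

g'(y) = −6y + 2.
g(2) = −3, g'(2) = −10, so y(1) = 2 − (−3)/(−10) = 17/10.
g(17/10) = −27/100, g'(17/10) = −41/5, so y(2) = (17/10) − (−27/100)/(−41/5) = 1367/820.
g(1367/820) = −2187/672400, g'(1367/820) = −3281/410, so y(3) = (1367/820) − (−2187/672400)/(−3281/410) = 8968067/5380840.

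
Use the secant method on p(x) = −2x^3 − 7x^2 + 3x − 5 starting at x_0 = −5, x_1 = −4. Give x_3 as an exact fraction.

p(−5) = 55, p(−4) = −1. x_2 = (−4) − (−1)·((−4) − (−5))/((−1) − 55) = −225/56.
p(−4) = −1, p(−225/56) = −29315/87808. x_3 = (−225/56) − (−29315/87808)·((−225/56) − (−4))/((−29315/87808) − (−1)) = −235540/58493.

−235540/58493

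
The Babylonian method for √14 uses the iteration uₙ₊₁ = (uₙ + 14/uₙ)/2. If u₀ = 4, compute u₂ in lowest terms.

449/120

u₁ = (4 + 14/4)/2 = 15/4.
u₂ = (15/4 + 14/(15/4))/2 = 449/120.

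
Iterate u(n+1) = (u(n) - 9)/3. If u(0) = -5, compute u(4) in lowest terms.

-365/81

u(1) = ((-5) - 9)/3 = -14/3.
u(2) = ((-14/3) - 9)/3 = -41/9.
u(3) = ((-41/9) - 9)/3 = -122/27.
u(4) = ((-122/27) - 9)/3 = -365/81.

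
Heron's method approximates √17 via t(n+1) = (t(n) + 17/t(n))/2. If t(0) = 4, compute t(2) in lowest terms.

t(1) = (4 + 17/4)/2 = 33/8.
t(2) = (33/8 + 17/(33/8))/2 = 2177/528.

2177/528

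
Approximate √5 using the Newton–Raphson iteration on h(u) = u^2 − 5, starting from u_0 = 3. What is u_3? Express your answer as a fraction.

h'(u) = 2u.
h(3) = 4, h'(3) = 6, so u_1 = 3 − 4/6 = 7/3.
h(7/3) = 4/9, h'(7/3) = 14/3, so u_2 = (7/3) − (4/9)/(14/3) = 47/21.
h(47/21) = 4/441, h'(47/21) = 94/21, so u_3 = (47/21) − (4/441)/(94/21) = 2207/987.

2207/987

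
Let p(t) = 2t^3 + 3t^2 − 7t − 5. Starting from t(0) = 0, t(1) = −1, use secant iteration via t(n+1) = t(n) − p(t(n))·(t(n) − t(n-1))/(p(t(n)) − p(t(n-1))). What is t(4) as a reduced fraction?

−10480835/16958339

p(0) = −5, p(−1) = 3. t(2) = (−1) − 3·((−1) − 0)/(3 − (−5)) = −5/8.
p(−1) = 3, p(−5/8) = 15/256. t(3) = (−5/8) − (15/256)·((−5/8) − (−1))/((15/256) − 3) = −155/251.
p(−5/8) = 15/256, p(−155/251) = −67095/15813251. t(4) = (−155/251) − (−67095/15813251)·((−155/251) − (−5/8))/((−67095/15813251) − (15/256)) = −10480835/16958339.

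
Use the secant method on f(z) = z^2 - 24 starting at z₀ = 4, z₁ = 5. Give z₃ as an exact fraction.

436/89

f(4) = -8, f(5) = 1. z₂ = 5 - 1·(5 - 4)/(1 - (-8)) = 44/9.
f(5) = 1, f(44/9) = -8/81. z₃ = (44/9) - (-8/81)·((44/9) - 5)/((-8/81) - 1) = 436/89.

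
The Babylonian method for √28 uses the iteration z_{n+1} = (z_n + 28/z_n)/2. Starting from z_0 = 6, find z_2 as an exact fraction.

z_1 = (6 + 28/6)/2 = 16/3.
z_2 = (16/3 + 28/(16/3))/2 = 127/24.

127/24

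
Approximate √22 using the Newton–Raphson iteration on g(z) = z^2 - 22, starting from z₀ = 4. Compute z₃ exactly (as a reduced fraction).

1016657/216752

g'(z) = 2z.
g(4) = -6, g'(4) = 8, so z₁ = 4 - (-6)/8 = 19/4.
g(19/4) = 9/16, g'(19/4) = 19/2, so z₂ = (19/4) - (9/16)/(19/2) = 713/152.
g(713/152) = 81/23104, g'(713/152) = 713/76, so z₃ = (713/152) - (81/23104)/(713/76) = 1016657/216752.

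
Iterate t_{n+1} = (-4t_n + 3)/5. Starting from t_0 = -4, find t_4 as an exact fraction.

t_1 = (-4·(-4) + 3)/5 = 19/5.
t_2 = (-4·(19/5) + 3)/5 = -61/25.
t_3 = (-4·(-61/25) + 3)/5 = 319/125.
t_4 = (-4·(319/125) + 3)/5 = -901/625.

-901/625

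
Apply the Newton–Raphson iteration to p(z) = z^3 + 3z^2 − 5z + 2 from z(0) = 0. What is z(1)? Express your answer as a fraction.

2/5

p'(z) = 3z^2 + 6z − 5.
p(0) = 2, p'(0) = −5, so z(1) = 0 − 2/(−5) = 2/5.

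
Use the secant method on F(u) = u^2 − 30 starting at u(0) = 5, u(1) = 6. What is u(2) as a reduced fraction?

60/11

F(5) = −5, F(6) = 6. u(2) = 6 − 6·(6 − 5)/(6 − (−5)) = 60/11.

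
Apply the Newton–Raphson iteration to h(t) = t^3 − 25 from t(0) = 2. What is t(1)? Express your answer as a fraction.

h'(t) = 3t^2.
h(2) = −17, h'(2) = 12, so t(1) = 2 − (−17)/12 = 41/12.

41/12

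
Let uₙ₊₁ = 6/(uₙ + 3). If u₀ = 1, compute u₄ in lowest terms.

u₁ = 6/(1 + 3) = 3/2.
u₂ = 6/(3/2 + 3) = 4/3.
u₃ = 6/(4/3 + 3) = 18/13.
u₄ = 6/(18/13 + 3) = 26/19.

26/19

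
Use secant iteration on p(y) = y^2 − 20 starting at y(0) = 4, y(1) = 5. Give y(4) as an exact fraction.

p(4) = −4, p(5) = 5. y(2) = 5 − 5·(5 − 4)/(5 − (−4)) = 40/9.
p(5) = 5, p(40/9) = −20/81. y(3) = (40/9) − (−20/81)·((40/9) − 5)/((−20/81) − 5) = 76/17.
p(40/9) = −20/81, p(76/17) = −4/289. y(4) = (76/17) − (−4/289)·((76/17) − (40/9))/((−4/289) − (−20/81)) = 1525/341.

1525/341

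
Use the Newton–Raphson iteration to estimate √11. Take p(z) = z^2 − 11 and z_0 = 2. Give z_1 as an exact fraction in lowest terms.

15/4

p'(z) = 2z.
p(2) = −7, p'(2) = 4, so z_1 = 2 − (−7)/4 = 15/4.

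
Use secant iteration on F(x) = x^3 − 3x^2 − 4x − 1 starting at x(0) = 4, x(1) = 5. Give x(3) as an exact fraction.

F(4) = −1, F(5) = 29. x(2) = 5 − 29·(5 − 4)/(29 − (−1)) = 121/30.
F(5) = 29, F(121/30) = −8729/27000. x(3) = (121/30) − (−8729/27000)·((121/30) − 5)/((−8729/27000) − 29) = 110405/27301.

110405/27301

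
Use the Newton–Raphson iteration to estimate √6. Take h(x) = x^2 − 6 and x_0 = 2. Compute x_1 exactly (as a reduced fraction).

h'(x) = 2x.
h(2) = −2, h'(2) = 4, so x_1 = 2 − (−2)/4 = 5/2.

5/2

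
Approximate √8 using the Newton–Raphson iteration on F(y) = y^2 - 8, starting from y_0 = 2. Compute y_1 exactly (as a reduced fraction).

F'(y) = 2y.
F(2) = -4, F'(2) = 4, so y_1 = 2 - (-4)/4 = 3.

3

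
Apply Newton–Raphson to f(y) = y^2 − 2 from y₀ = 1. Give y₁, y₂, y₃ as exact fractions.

f'(y) = 2y.
f(1) = −1, f'(1) = 2, so y₁ = 1 − (−1)/2 = 3/2.
f(3/2) = 1/4, f'(3/2) = 3, so y₂ = (3/2) − (1/4)/3 = 17/12.
f(17/12) = 1/144, f'(17/12) = 17/6, so y₃ = (17/12) − (1/144)/(17/6) = 577/408.

y₁ = 3/2, y₂ = 17/12, y₃ = 577/408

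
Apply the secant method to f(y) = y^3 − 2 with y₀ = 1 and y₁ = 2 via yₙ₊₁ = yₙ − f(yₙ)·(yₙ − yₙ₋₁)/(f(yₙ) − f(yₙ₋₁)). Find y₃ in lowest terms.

f(1) = −1, f(2) = 6. y₂ = 2 − 6·(2 − 1)/(6 − (−1)) = 8/7.
f(2) = 6, f(8/7) = −174/343. y₃ = (8/7) − (−174/343)·((8/7) − 2)/((−174/343) − 6) = 75/62.

75/62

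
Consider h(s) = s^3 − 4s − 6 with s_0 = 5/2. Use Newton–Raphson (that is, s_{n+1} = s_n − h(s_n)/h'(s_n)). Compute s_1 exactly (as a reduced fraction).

149/59

h'(s) = 3s^2 − 4.
h(5/2) = −3/8, h'(5/2) = 59/4, so s_1 = (5/2) − (−3/8)/(59/4) = 149/59.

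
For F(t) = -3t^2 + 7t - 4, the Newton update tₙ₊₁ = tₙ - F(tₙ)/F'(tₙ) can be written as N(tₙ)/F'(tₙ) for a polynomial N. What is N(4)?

-44

F'(t) = -6t + 7.
N(t) = t·F'(t) - F(t) = t·(-6t + 7) - (-3t^2 + 7t - 4) = -3t^2 + 4.
N(4) = -44.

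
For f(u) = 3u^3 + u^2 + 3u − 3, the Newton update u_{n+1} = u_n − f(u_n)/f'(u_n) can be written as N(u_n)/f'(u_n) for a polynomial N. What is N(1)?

f'(u) = 9u^2 + 2u + 3.
N(u) = u·f'(u) − f(u) = u·(9u^2 + 2u + 3) − (3u^3 + u^2 + 3u − 3) = 6u^3 + u^2 + 3.
N(1) = 10.

10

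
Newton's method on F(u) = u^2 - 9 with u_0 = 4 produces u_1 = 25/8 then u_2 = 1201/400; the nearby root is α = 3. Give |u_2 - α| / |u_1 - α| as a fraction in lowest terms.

u_1 - α = 25/8 - 3 = 1/8, so |u_1 - α| = 1/8.
u_2 - α = 1201/400 - 3 = 1/400, so |u_2 - α| = 1/400.
Ratio = (1/400) / (1/8) = 1/50.

1/50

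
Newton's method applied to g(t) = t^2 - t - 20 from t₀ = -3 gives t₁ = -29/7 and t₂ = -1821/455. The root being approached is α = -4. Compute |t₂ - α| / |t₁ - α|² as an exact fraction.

t₁ - α = -29/7 - (-4) = -29/7 + 4 = -1/7, so |t₁ - α| = 1/7.
t₂ - α = -1821/455 - (-4) = -1821/455 + 4 = -1/455, so |t₂ - α| = 1/455.
|t₁ - α|² = 1/49.
Ratio = (1/455) / (1/49) = 7/65.

7/65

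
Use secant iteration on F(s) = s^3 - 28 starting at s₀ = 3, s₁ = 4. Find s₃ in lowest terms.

12901/4252

F(3) = -1, F(4) = 36. s₂ = 4 - 36·(4 - 3)/(36 - (-1)) = 112/37.
F(4) = 36, F(112/37) = -13356/50653. s₃ = (112/37) - (-13356/50653)·((112/37) - 4)/((-13356/50653) - 36) = 12901/4252.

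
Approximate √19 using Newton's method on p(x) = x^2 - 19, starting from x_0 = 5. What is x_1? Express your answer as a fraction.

22/5

p'(x) = 2x.
p(5) = 6, p'(5) = 10, so x_1 = 5 - 6/10 = 22/5.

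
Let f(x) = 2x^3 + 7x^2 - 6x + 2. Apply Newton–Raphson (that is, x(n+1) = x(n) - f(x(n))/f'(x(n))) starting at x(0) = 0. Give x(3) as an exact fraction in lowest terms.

f'(x) = 6x^2 + 14x - 6.
f(0) = 2, f'(0) = -6, so x(1) = 0 - 2/(-6) = 1/3.
f(1/3) = 23/27, f'(1/3) = -2/3, so x(2) = (1/3) - (23/27)/(-2/3) = 29/18.
f(29/18) = 13754/729, f'(29/18) = 1735/54, so x(3) = (29/18) - (13754/729)/(1735/54) = 95929/93690.

95929/93690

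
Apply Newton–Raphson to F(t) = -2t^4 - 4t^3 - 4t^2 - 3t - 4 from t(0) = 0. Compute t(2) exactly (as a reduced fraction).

-84/143

F'(t) = -8t^3 - 12t^2 - 8t - 3.
F(0) = -4, F'(0) = -3, so t(1) = 0 - (-4)/(-3) = -4/3.
F(-4/3) = -320/81, F'(-4/3) = 143/27, so t(2) = (-4/3) - (-320/81)/(143/27) = -84/143.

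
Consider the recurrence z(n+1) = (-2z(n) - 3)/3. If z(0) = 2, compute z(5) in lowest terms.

-229/243

z(1) = (-2·2 - 3)/3 = -7/3.
z(2) = (-2·(-7/3) - 3)/3 = 5/9.
z(3) = (-2·(5/9) - 3)/3 = -37/27.
z(4) = (-2·(-37/27) - 3)/3 = -7/81.
z(5) = (-2·(-7/81) - 3)/3 = -229/243.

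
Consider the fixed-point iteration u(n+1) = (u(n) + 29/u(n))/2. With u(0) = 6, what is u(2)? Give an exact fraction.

u(1) = (6 + 29/6)/2 = 65/12.
u(2) = (65/12 + 29/(65/12))/2 = 8401/1560.

8401/1560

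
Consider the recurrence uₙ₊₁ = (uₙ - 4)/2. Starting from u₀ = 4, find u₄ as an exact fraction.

-7/2

u₁ = (4 - 4)/2 = 0.
u₂ = (0 - 4)/2 = -2.
u₃ = ((-2) - 4)/2 = -3.
u₄ = ((-3) - 4)/2 = -7/2.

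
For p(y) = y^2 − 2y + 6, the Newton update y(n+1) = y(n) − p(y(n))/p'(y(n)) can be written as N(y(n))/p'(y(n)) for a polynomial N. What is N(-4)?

10

p'(y) = 2y − 2.
N(y) = y·p'(y) − p(y) = y·(2y − 2) − (y^2 − 2y + 6) = y^2 − 6.
N(-4) = 10.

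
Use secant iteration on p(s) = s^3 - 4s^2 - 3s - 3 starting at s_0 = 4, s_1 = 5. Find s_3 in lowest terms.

65827/13843

p(4) = -15, p(5) = 7. s_2 = 5 - 7·(5 - 4)/(7 - (-15)) = 103/22.
p(5) = 7, p(103/22) = -22365/10648. s_3 = (103/22) - (-22365/10648)·((103/22) - 5)/((-22365/10648) - 7) = 65827/13843.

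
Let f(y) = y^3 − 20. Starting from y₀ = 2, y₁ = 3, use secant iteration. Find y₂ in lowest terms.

f(2) = −12, f(3) = 7. y₂ = 3 − 7·(3 − 2)/(7 − (−12)) = 50/19.

50/19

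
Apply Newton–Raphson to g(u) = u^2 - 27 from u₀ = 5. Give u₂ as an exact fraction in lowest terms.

g'(u) = 2u.
g(5) = -2, g'(5) = 10, so u₁ = 5 - (-2)/10 = 26/5.
g(26/5) = 1/25, g'(26/5) = 52/5, so u₂ = (26/5) - (1/25)/(52/5) = 1351/260.

1351/260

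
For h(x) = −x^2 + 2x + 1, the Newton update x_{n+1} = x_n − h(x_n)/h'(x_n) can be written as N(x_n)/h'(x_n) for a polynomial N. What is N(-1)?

h'(x) = −2x + 2.
N(x) = x·h'(x) − h(x) = x·(−2x + 2) − (−x^2 + 2x + 1) = −x^2 − 1.
N(-1) = −2.

−2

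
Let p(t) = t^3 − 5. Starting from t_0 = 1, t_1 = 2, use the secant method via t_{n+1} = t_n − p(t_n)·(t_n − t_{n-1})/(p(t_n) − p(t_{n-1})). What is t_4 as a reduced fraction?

16480535/9627139

p(1) = −4, p(2) = 3. t_2 = 2 − 3·(2 − 1)/(3 − (−4)) = 11/7.
p(2) = 3, p(11/7) = −384/343. t_3 = (11/7) − (−384/343)·((11/7) − 2)/((−384/343) − 3) = 265/157.
p(11/7) = −384/343, p(265/157) = −739840/3869893. t_4 = (265/157) − (−739840/3869893)·((265/157) − (11/7))/((−739840/3869893) − (−384/343)) = 16480535/9627139.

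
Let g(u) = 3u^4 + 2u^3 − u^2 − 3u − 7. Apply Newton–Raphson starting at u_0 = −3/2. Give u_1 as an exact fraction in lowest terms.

g'(u) = 12u^3 + 6u^2 − 2u − 3.
g(−3/2) = 59/16, g'(−3/2) = −27, so u_1 = (−3/2) − (59/16)/(−27) = −589/432.

−589/432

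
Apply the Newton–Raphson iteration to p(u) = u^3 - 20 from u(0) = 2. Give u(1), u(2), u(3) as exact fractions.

p'(u) = 3u^2.
p(2) = -12, p'(2) = 12, so u(1) = 2 - (-12)/12 = 3.
p(3) = 7, p'(3) = 27, so u(2) = 3 - 7/27 = 74/27.
p(74/27) = 11564/19683, p'(74/27) = 5476/243, so u(3) = (74/27) - (11564/19683)/(5476/243) = 301027/110889.

u(1) = 3, u(2) = 74/27, u(3) = 301027/110889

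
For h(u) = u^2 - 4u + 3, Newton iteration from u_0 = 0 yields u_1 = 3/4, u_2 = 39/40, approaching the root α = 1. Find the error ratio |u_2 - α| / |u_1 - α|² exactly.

2/5

u_1 - α = 3/4 - 1 = -1/4, so |u_1 - α| = 1/4.
u_2 - α = 39/40 - 1 = -1/40, so |u_2 - α| = 1/40.
|u_1 - α|² = 1/16.
Ratio = (1/40) / (1/16) = 2/5.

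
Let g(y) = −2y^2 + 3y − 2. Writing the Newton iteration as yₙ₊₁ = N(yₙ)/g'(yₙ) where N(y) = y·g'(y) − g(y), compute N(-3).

−16

g'(y) = −4y + 3.
N(y) = y·g'(y) − g(y) = y·(−4y + 3) − (−2y^2 + 3y − 2) = −2y^2 + 2.
N(-3) = −16.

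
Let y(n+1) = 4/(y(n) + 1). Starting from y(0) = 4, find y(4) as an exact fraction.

y(1) = 4/(4 + 1) = 4/5.
y(2) = 4/(4/5 + 1) = 20/9.
y(3) = 4/(20/9 + 1) = 36/29.
y(4) = 4/(36/29 + 1) = 116/65.

116/65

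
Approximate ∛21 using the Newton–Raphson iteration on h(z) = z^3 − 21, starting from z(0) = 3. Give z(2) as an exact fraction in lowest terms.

h'(z) = 3z^2.
h(3) = 6, h'(3) = 27, so z(1) = 3 − 6/27 = 25/9.
h(25/9) = 316/729, h'(25/9) = 625/27, so z(2) = (25/9) − (316/729)/(625/27) = 46559/16875.

46559/16875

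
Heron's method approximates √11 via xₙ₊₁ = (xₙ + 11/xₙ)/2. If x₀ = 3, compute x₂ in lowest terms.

x₁ = (3 + 11/3)/2 = 10/3.
x₂ = (10/3 + 11/(10/3))/2 = 199/60.

199/60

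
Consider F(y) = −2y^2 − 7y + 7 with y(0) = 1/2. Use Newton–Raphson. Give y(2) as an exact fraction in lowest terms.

151/186

F'(y) = −4y − 7.
F(1/2) = 3, F'(1/2) = −9, so y(1) = (1/2) − 3/(−9) = 5/6.
F(5/6) = −2/9, F'(5/6) = −31/3, so y(2) = (5/6) − (−2/9)/(−31/3) = 151/186.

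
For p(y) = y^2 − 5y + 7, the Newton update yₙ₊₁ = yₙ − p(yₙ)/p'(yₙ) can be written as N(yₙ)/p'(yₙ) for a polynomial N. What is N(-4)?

p'(y) = 2y − 5.
N(y) = y·p'(y) − p(y) = y·(2y − 5) − (y^2 − 5y + 7) = y^2 − 7.
N(-4) = 9.

9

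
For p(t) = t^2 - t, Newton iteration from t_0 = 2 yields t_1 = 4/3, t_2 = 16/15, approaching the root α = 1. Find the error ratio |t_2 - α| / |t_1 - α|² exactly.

t_1 - α = 4/3 - 1 = 1/3, so |t_1 - α| = 1/3.
t_2 - α = 16/15 - 1 = 1/15, so |t_2 - α| = 1/15.
|t_1 - α|² = 1/9.
Ratio = (1/15) / (1/9) = 3/5.

3/5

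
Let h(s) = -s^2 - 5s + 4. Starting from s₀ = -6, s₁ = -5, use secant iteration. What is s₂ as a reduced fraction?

h(-6) = -2, h(-5) = 4. s₂ = (-5) - 4·((-5) - (-6))/(4 - (-2)) = -17/3.

-17/3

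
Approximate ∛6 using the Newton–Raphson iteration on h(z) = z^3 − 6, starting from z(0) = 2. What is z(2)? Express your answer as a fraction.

1979/1089

h'(z) = 3z^2.
h(2) = 2, h'(2) = 12, so z(1) = 2 − 2/12 = 11/6.
h(11/6) = 35/216, h'(11/6) = 121/12, so z(2) = (11/6) − (35/216)/(121/12) = 1979/1089.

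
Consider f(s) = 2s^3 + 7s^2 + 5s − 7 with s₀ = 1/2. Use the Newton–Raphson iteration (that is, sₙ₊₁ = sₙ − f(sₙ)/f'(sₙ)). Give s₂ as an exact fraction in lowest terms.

f'(s) = 6s^2 + 14s + 5.
f(1/2) = −5/2, f'(1/2) = 27/2, so s₁ = (1/2) − (−5/2)/(27/2) = 37/54.
f(37/54) = 7000/19683, f'(37/54) = 8461/486, so s₂ = (37/54) − (7000/19683)/(8461/486) = 911171/1370682.

911171/1370682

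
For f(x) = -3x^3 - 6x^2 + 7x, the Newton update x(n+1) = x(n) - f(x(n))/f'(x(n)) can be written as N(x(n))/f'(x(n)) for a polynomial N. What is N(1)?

-12

f'(x) = -9x^2 - 12x + 7.
N(x) = x·f'(x) - f(x) = x·(-9x^2 - 12x + 7) - (-3x^3 - 6x^2 + 7x) = -6x^3 - 6x^2.
N(1) = -12.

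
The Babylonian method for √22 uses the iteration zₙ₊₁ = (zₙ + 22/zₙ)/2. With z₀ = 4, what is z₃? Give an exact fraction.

1016657/216752

z₁ = (4 + 22/4)/2 = 19/4.
z₂ = (19/4 + 22/(19/4))/2 = 713/152.
z₃ = (713/152 + 22/(713/152))/2 = 1016657/216752.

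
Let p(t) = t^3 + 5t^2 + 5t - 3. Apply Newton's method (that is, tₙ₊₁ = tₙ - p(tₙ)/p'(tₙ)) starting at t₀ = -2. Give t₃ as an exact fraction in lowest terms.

-40087/16605

p'(t) = 3t^2 + 10t + 5.
p(-2) = -1, p'(-2) = -3, so t₁ = (-2) - (-1)/(-3) = -7/3.
p(-7/3) = -4/27, p'(-7/3) = -2, so t₂ = (-7/3) - (-4/27)/(-2) = -65/27.
p(-65/27) = -224/19683, p'(-65/27) = -410/243, so t₃ = (-65/27) - (-224/19683)/(-410/243) = -40087/16605.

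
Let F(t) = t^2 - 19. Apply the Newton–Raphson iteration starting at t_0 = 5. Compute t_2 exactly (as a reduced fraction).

959/220

F'(t) = 2t.
F(5) = 6, F'(5) = 10, so t_1 = 5 - 6/10 = 22/5.
F(22/5) = 9/25, F'(22/5) = 44/5, so t_2 = (22/5) - (9/25)/(44/5) = 959/220.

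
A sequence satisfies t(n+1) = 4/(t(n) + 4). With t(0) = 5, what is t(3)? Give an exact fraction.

40/49

t(1) = 4/(5 + 4) = 4/9.
t(2) = 4/(4/9 + 4) = 9/10.
t(3) = 4/(9/10 + 4) = 40/49.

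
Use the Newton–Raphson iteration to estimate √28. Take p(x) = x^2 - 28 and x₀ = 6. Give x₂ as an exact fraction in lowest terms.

127/24

p'(x) = 2x.
p(6) = 8, p'(6) = 12, so x₁ = 6 - 8/12 = 16/3.
p(16/3) = 4/9, p'(16/3) = 32/3, so x₂ = (16/3) - (4/9)/(32/3) = 127/24.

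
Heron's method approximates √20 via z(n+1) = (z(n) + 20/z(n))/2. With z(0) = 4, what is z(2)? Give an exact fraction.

161/36

z(1) = (4 + 20/4)/2 = 9/2.
z(2) = (9/2 + 20/(9/2))/2 = 161/36.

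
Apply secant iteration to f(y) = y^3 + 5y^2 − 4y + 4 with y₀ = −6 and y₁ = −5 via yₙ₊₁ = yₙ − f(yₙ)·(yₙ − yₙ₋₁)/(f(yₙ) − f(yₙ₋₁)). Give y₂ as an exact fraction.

f(−6) = −8, f(−5) = 24. y₂ = (−5) − 24·((−5) − (−6))/(24 − (−8)) = −23/4.

−23/4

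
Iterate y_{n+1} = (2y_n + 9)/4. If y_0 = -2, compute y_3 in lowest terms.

59/16

y_1 = (2·(-2) + 9)/4 = 5/4.
y_2 = (2·(5/4) + 9)/4 = 23/8.
y_3 = (2·(23/8) + 9)/4 = 59/16.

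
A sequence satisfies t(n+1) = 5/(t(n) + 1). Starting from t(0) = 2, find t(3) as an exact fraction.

40/23

t(1) = 5/(2 + 1) = 5/3.
t(2) = 5/(5/3 + 1) = 15/8.
t(3) = 5/(15/8 + 1) = 40/23.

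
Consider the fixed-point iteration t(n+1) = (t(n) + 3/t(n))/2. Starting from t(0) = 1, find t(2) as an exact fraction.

t(1) = (1 + 3/1)/2 = 2.
t(2) = (2 + 3/2)/2 = 7/4.

7/4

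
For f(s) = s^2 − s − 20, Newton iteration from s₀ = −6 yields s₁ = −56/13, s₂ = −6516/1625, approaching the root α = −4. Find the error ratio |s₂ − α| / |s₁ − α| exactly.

4/125

s₁ − α = −56/13 − (−4) = −56/13 + 4 = −4/13, so |s₁ − α| = 4/13.
s₂ − α = −6516/1625 − (−4) = −6516/1625 + 4 = −16/1625, so |s₂ − α| = 16/1625.
Ratio = (16/1625) / (4/13) = 4/125.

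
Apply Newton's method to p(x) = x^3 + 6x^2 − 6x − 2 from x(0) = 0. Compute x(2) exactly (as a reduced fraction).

−70/261

p'(x) = 3x^2 + 12x − 6.
p(0) = −2, p'(0) = −6, so x(1) = 0 − (−2)/(−6) = −1/3.
p(−1/3) = 17/27, p'(−1/3) = −29/3, so x(2) = (−1/3) − (17/27)/(−29/3) = −70/261.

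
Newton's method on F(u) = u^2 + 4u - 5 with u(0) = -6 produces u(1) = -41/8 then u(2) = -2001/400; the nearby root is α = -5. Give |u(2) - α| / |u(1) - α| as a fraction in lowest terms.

u(1) - α = -41/8 - (-5) = -41/8 + 5 = -1/8, so |u(1) - α| = 1/8.
u(2) - α = -2001/400 - (-5) = -2001/400 + 5 = -1/400, so |u(2) - α| = 1/400.
Ratio = (1/400) / (1/8) = 1/50.

1/50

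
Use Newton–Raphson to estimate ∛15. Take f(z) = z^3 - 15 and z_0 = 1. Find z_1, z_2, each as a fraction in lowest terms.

f'(z) = 3z^2.
f(1) = -14, f'(1) = 3, so z_1 = 1 - (-14)/3 = 17/3.
f(17/3) = 4508/27, f'(17/3) = 289/3, so z_2 = (17/3) - (4508/27)/(289/3) = 10231/2601.

z_1 = 17/3, z_2 = 10231/2601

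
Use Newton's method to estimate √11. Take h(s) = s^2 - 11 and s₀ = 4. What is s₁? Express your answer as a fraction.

h'(s) = 2s.
h(4) = 5, h'(4) = 8, so s₁ = 4 - 5/8 = 27/8.

27/8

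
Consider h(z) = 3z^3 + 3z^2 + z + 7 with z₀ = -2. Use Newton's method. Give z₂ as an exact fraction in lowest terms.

-223871/135200

h'(z) = 9z^2 + 6z + 1.
h(-2) = -7, h'(-2) = 25, so z₁ = (-2) - (-7)/25 = -43/25.
h(-43/25) = -17346/15625, h'(-43/25) = 10816/625, so z₂ = (-43/25) - (-17346/15625)/(10816/625) = -223871/135200.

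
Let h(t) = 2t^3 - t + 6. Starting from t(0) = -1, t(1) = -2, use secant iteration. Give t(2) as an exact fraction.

h(-1) = 5, h(-2) = -8. t(2) = (-2) - (-8)·((-2) - (-1))/((-8) - 5) = -18/13.

-18/13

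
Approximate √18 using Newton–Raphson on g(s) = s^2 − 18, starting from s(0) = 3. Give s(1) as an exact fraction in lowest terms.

g'(s) = 2s.
g(3) = −9, g'(3) = 6, so s(1) = 3 − (−9)/6 = 9/2.

9/2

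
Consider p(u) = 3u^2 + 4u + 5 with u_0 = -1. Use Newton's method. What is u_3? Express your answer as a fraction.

p'(u) = 6u + 4.
p(-1) = 4, p'(-1) = -2, so u_1 = (-1) - 4/(-2) = 1.
p(1) = 12, p'(1) = 10, so u_2 = 1 - 12/10 = -1/5.
p(-1/5) = 108/25, p'(-1/5) = 14/5, so u_3 = (-1/5) - (108/25)/(14/5) = -61/35.

-61/35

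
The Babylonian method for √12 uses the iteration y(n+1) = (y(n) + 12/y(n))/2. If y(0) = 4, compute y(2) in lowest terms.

97/28

y(1) = (4 + 12/4)/2 = 7/2.
y(2) = (7/2 + 12/(7/2))/2 = 97/28.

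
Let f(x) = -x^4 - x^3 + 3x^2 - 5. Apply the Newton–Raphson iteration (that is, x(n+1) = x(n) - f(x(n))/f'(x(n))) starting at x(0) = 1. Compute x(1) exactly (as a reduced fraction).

f'(x) = -4x^3 - 3x^2 + 6x.
f(1) = -4, f'(1) = -1, so x(1) = 1 - (-4)/(-1) = -3.

-3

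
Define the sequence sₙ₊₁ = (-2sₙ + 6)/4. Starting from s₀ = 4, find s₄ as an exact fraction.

s₁ = (-2·4 + 6)/4 = -1/2.
s₂ = (-2·(-1/2) + 6)/4 = 7/4.
s₃ = (-2·(7/4) + 6)/4 = 5/8.
s₄ = (-2·(5/8) + 6)/4 = 19/16.

19/16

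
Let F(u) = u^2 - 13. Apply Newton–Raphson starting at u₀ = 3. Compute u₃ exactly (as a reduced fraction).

F'(u) = 2u.
F(3) = -4, F'(3) = 6, so u₁ = 3 - (-4)/6 = 11/3.
F(11/3) = 4/9, F'(11/3) = 22/3, so u₂ = (11/3) - (4/9)/(22/3) = 119/33.
F(119/33) = 4/1089, F'(119/33) = 238/33, so u₃ = (119/33) - (4/1089)/(238/33) = 14159/3927.

14159/3927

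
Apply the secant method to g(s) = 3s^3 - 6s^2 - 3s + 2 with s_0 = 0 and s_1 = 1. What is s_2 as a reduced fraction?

1/3

g(0) = 2, g(1) = -4. s_2 = 1 - (-4)·(1 - 0)/((-4) - 2) = 1/3.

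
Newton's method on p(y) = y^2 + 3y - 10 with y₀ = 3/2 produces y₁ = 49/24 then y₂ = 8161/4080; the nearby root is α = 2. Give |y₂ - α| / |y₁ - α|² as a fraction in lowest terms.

y₁ - α = 49/24 - 2 = 1/24, so |y₁ - α| = 1/24.
y₂ - α = 8161/4080 - 2 = 1/4080, so |y₂ - α| = 1/4080.
|y₁ - α|² = 1/576.
Ratio = (1/4080) / (1/576) = 12/85.

12/85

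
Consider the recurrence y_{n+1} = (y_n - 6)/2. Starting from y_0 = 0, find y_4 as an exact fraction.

y_1 = (0 - 6)/2 = -3.
y_2 = ((-3) - 6)/2 = -9/2.
y_3 = ((-9/2) - 6)/2 = -21/4.
y_4 = ((-21/4) - 6)/2 = -45/8.

-45/8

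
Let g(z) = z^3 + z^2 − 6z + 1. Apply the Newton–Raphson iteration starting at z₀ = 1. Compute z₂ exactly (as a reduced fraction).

−13/2

g'(z) = 3z^2 + 2z − 6.
g(1) = −3, g'(1) = −1, so z₁ = 1 − (−3)/(−1) = −2.
g(−2) = 9, g'(−2) = 2, so z₂ = (−2) − 9/2 = −13/2.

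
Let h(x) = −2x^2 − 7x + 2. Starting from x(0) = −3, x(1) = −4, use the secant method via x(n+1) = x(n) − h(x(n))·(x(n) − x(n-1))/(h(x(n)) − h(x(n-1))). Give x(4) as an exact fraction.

−2474/657

h(−3) = 5, h(−4) = −2. x(2) = (−4) − (−2)·((−4) − (−3))/((−2) − 5) = −26/7.
h(−4) = −2, h(−26/7) = 20/49. x(3) = (−26/7) − (20/49)·((−26/7) − (−4))/((20/49) − (−2)) = −222/59.
h(−26/7) = 20/49, h(−222/59) = 80/3481. x(4) = (−222/59) − (80/3481)·((−222/59) − (−26/7))/((80/3481) − (20/49)) = −2474/657.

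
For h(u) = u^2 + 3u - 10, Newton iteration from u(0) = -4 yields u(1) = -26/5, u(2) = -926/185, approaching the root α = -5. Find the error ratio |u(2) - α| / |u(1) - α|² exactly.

5/37

u(1) - α = -26/5 - (-5) = -26/5 + 5 = -1/5, so |u(1) - α| = 1/5.
u(2) - α = -926/185 - (-5) = -926/185 + 5 = -1/185, so |u(2) - α| = 1/185.
|u(1) - α|² = 1/25.
Ratio = (1/185) / (1/25) = 5/37.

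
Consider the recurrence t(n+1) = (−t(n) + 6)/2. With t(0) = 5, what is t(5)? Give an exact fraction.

61/32

t(1) = (−5 + 6)/2 = 1/2.
t(2) = (−(1/2) + 6)/2 = 11/4.
t(3) = (−(11/4) + 6)/2 = 13/8.
t(4) = (−(13/8) + 6)/2 = 35/16.
t(5) = (−(35/16) + 6)/2 = 61/32.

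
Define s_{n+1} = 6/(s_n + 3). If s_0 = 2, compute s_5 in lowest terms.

s_1 = 6/(2 + 3) = 6/5.
s_2 = 6/(6/5 + 3) = 10/7.
s_3 = 6/(10/7 + 3) = 42/31.
s_4 = 6/(42/31 + 3) = 62/45.
s_5 = 6/(62/45 + 3) = 270/197.

270/197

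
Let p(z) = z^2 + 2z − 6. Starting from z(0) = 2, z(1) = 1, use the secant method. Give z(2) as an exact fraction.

8/5

p(2) = 2, p(1) = −3. z(2) = 1 − (−3)·(1 − 2)/((−3) − 2) = 8/5.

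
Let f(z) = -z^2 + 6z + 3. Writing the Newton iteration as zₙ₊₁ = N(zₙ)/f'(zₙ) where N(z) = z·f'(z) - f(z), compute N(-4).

-19

f'(z) = -2z + 6.
N(z) = z·f'(z) - f(z) = z·(-2z + 6) - (-z^2 + 6z + 3) = -z^2 - 3.
N(-4) = -19.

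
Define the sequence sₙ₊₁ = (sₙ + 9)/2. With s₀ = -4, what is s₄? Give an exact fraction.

s₁ = ((-4) + 9)/2 = 5/2.
s₂ = ((5/2) + 9)/2 = 23/4.
s₃ = ((23/4) + 9)/2 = 59/8.
s₄ = ((59/8) + 9)/2 = 131/16.

131/16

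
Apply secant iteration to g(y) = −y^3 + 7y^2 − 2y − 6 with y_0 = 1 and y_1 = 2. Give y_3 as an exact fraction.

g(1) = −2, g(2) = 10. y_2 = 2 − 10·(2 − 1)/(10 − (−2)) = 7/6.
g(2) = 10, g(7/6) = −85/216. y_3 = (7/6) − (−85/216)·((7/6) − 2)/((−85/216) − 10) = 538/449.

538/449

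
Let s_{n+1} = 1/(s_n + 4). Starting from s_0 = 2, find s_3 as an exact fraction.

25/106

s_1 = 1/(2 + 4) = 1/6.
s_2 = 1/(1/6 + 4) = 6/25.
s_3 = 1/(6/25 + 4) = 25/106.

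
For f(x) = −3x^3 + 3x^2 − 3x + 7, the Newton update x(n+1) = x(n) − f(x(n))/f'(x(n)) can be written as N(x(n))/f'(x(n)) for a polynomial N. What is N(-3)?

f'(x) = −9x^2 + 6x − 3.
N(x) = x·f'(x) − f(x) = x·(−9x^2 + 6x − 3) − (−3x^3 + 3x^2 − 3x + 7) = −6x^3 + 3x^2 − 7.
N(-3) = 182.

182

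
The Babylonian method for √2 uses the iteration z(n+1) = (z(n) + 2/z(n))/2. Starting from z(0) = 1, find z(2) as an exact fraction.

z(1) = (1 + 2/1)/2 = 3/2.
z(2) = (3/2 + 2/(3/2))/2 = 17/12.

17/12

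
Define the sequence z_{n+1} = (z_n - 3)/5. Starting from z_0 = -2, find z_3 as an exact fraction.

z_1 = ((-2) - 3)/5 = -1.
z_2 = ((-1) - 3)/5 = -4/5.
z_3 = ((-4/5) - 3)/5 = -19/25.

-19/25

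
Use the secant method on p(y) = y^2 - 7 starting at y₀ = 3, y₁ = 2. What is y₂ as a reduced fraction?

13/5

p(3) = 2, p(2) = -3. y₂ = 2 - (-3)·(2 - 3)/((-3) - 2) = 13/5.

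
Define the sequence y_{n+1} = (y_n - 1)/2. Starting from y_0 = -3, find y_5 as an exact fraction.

-17/16

y_1 = ((-3) - 1)/2 = -2.
y_2 = ((-2) - 1)/2 = -3/2.
y_3 = ((-3/2) - 1)/2 = -5/4.
y_4 = ((-5/4) - 1)/2 = -9/8.
y_5 = ((-9/8) - 1)/2 = -17/16.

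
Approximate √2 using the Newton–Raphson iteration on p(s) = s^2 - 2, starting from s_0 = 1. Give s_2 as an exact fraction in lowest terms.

17/12

p'(s) = 2s.
p(1) = -1, p'(1) = 2, so s_1 = 1 - (-1)/2 = 3/2.
p(3/2) = 1/4, p'(3/2) = 3, so s_2 = (3/2) - (1/4)/3 = 17/12.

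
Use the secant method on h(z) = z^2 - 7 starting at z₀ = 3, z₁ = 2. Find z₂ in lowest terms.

13/5

h(3) = 2, h(2) = -3. z₂ = 2 - (-3)·(2 - 3)/((-3) - 2) = 13/5.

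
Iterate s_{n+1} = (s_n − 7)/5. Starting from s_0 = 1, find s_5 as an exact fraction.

−5466/3125

s_1 = (1 − 7)/5 = −6/5.
s_2 = ((−6/5) − 7)/5 = −41/25.
s_3 = ((−41/25) − 7)/5 = −216/125.
s_4 = ((−216/125) − 7)/5 = −1091/625.
s_5 = ((−1091/625) − 7)/5 = −5466/3125.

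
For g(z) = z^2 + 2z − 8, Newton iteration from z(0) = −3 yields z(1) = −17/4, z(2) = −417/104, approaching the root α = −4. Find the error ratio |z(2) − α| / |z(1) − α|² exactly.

z(1) − α = −17/4 − (−4) = −17/4 + 4 = −1/4, so |z(1) − α| = 1/4.
z(2) − α = −417/104 − (−4) = −417/104 + 4 = −1/104, so |z(2) − α| = 1/104.
|z(1) − α|² = 1/16.
Ratio = (1/104) / (1/16) = 2/13.

2/13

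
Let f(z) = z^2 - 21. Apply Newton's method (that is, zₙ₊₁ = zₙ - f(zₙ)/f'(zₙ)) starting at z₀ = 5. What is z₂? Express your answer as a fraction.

527/115

f'(z) = 2z.
f(5) = 4, f'(5) = 10, so z₁ = 5 - 4/10 = 23/5.
f(23/5) = 4/25, f'(23/5) = 46/5, so z₂ = (23/5) - (4/25)/(46/5) = 527/115.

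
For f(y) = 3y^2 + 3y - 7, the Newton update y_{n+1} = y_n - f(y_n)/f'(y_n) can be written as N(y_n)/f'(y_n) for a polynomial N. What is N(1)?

10

f'(y) = 6y + 3.
N(y) = y·f'(y) - f(y) = y·(6y + 3) - (3y^2 + 3y - 7) = 3y^2 + 7.
N(1) = 10.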